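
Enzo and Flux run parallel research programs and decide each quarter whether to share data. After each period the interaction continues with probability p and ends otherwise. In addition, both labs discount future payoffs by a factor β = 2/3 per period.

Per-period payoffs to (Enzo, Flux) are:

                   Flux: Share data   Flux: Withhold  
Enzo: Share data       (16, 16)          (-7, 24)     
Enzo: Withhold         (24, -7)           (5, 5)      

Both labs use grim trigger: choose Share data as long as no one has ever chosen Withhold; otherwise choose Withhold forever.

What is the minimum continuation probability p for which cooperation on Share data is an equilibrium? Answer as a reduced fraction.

12/19

Expected continuation weight on next period's payoff is β·p = 2/3·p, which plays the role of the discount factor.
Cooperation requires 2/3·p ≥ (24−16)/(24−5) = 8/19, hence p ≥ 12/19.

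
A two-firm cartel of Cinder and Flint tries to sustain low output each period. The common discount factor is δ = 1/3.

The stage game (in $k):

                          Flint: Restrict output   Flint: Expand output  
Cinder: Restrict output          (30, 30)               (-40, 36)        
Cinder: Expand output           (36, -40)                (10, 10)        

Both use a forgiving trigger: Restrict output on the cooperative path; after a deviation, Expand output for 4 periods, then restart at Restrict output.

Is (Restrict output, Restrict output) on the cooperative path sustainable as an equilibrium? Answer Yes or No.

IC: δ+…+δ^4 ≥ (36−30)/(30−10) = 3/10.
At δ = 1/3: partial sum = 0.4938 ≥ 0.3000. Cooperation sustainable.

Yes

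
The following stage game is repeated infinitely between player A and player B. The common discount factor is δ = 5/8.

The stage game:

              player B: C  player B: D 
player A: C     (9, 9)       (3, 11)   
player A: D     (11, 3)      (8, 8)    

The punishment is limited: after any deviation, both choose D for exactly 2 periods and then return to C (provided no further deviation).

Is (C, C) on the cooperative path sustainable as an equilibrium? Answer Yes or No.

No

A one-shot deviation gives 11 now, then 8 for 2 periods, then back to 9.
Gain from deviating: (11−9) today; loss: (9−8) in each of the next 2 periods.
No-deviation condition: (9−8)(δ+…+δ^2) ≥ 11−9, i.e. δ+…+δ^2 ≥ 2.
At δ = 5/8: δ+…+δ^2 = 1.0156 < 2.0000.
So cooperation is not sustainable.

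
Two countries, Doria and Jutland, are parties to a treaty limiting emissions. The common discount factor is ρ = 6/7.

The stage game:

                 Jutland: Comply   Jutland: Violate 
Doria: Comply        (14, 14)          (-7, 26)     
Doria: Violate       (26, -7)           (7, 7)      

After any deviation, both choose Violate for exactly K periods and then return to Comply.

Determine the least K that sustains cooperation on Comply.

IC: ρ(1−ρ^K)/(1−ρ) ≥ (26−14)/(14−7) = 12/7.
With ρ = 6/7: need 1 − ρ^K ≥ 12/7·(1−6/7)/(6/7), i.e. ρ^K ≤ 0.7143.
Since (6/7)^2 = 0.7347 and (6/7)^3 = 0.6297, the smallest such K is 3.

3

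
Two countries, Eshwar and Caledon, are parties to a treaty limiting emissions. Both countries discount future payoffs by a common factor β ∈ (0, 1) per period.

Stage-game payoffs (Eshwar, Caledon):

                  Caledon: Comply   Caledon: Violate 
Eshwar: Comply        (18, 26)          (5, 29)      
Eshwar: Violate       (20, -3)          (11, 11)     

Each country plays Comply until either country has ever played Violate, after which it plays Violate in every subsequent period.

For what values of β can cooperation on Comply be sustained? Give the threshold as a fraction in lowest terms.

Eshwar: cooperation gives 18 each period; deviation gives 20 once then 11 forever.
  18/(1−β) ≥ 20 + 11β/(1−β) ⇒ β ≥ 2/9.
Caledon: cooperation gives 26 each period; deviation gives 29 once then 11 forever.
  β ≥ 3/18 = 1/6.
Both must hold, so the binding constraint is Eshwar's: β ≥ 2/9.

2/9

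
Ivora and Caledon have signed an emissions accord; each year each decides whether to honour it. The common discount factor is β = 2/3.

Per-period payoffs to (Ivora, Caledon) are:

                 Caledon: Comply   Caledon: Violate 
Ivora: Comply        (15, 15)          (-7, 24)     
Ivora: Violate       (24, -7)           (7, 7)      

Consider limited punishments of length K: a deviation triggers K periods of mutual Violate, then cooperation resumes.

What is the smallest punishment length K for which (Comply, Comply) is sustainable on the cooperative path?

IC: β(1−β^K)/(1−β) ≥ (24−15)/(15−7) = 9/8.
With β = 2/3: need 1 − β^K ≥ 9/8·(1−2/3)/(2/3), i.e. β^K ≤ 0.4375.
Since (2/3)^2 = 0.4444 and (2/3)^3 = 0.2963, the smallest such K is 3.

3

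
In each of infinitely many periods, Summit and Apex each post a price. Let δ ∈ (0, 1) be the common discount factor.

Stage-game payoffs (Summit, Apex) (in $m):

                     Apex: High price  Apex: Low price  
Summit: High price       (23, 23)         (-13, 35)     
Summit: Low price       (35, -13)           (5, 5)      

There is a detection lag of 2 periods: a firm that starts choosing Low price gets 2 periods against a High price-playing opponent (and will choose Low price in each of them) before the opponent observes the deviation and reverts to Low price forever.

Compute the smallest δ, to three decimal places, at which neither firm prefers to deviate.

0.632

Deviating for the 2 undetected periods gains 35−23 = 12 per period over cooperation, then loses 23−5 = 18 per period forever once punishment starts.
Gain: 12(1 + δ + … + δ^1); loss: 18·δ^2/(1−δ).
No profitable deviation ⇔ 12(1−δ^2) ≤ 18·δ^2, i.e. δ^2 ≥ 12/(12+18) = 2/5.
Hence δ ≥ (2/5)^(1/2) ≈ 0.632.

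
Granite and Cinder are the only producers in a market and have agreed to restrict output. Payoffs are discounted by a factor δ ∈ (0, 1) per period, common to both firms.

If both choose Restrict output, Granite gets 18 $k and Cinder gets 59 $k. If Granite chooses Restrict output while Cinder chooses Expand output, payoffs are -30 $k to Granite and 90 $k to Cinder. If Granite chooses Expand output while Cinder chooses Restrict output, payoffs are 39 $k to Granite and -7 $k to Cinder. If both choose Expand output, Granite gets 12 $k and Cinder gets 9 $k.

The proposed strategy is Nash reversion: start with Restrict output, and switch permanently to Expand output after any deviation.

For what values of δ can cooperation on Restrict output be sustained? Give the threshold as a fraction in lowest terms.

7/9

Granite: cooperation gives 18 each period; deviation gives 39 once then 12 forever.
  18/(1−δ) ≥ 39 + 12δ/(1−δ) ⇒ δ ≥ 21/27 = 7/9.
Cinder: cooperation gives 59 each period; deviation gives 90 once then 9 forever.
  δ ≥ 31/81.
Both must hold, so the binding constraint is Granite's: δ ≥ 7/9.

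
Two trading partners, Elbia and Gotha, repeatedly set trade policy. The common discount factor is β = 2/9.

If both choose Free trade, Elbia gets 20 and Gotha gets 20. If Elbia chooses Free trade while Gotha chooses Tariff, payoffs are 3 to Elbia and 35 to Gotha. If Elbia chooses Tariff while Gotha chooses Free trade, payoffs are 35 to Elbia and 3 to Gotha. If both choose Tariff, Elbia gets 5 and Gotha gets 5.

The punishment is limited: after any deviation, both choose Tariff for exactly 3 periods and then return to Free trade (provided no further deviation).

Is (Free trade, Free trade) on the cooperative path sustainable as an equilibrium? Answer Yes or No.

IC: β+…+β^3 ≥ (35−20)/(20−5) = 1.
At β = 2/9: partial sum = 0.2826 < 1.0000. Cooperation not sustainable.

No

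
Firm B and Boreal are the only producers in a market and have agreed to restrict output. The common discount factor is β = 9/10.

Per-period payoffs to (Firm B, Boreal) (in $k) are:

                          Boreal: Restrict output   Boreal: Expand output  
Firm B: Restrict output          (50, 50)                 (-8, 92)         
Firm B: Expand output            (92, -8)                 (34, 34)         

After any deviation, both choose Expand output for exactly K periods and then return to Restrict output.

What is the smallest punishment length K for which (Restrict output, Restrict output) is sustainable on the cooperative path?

No profitable deviation requires (50−34)(β+…+β^K) ≥ 92−50, i.e. β+…+β^K ≥ 21/8 ≈ 2.6250.
With β = 9/10, the partial sums are K=1: 0.9000, K=2: 1.7100, K=3: 2.4390, K=4: 3.0951.
K = 4 is the first length at which the sum reaches 2.6250.

4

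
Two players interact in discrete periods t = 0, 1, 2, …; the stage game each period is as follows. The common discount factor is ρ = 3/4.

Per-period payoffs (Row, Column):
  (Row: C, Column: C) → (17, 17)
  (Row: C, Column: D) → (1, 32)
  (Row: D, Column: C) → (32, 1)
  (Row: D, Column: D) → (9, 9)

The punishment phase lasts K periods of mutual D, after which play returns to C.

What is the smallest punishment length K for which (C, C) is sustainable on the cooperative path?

4

IC: ρ(1−ρ^K)/(1−ρ) ≥ (32−17)/(17−9) = 15/8.
With ρ = 3/4: need 1 − ρ^K ≥ 15/8·(1−3/4)/(3/4), i.e. ρ^K ≤ 0.3750.
Since (3/4)^3 = 0.4219 and (3/4)^4 = 0.3164, the smallest such K is 4.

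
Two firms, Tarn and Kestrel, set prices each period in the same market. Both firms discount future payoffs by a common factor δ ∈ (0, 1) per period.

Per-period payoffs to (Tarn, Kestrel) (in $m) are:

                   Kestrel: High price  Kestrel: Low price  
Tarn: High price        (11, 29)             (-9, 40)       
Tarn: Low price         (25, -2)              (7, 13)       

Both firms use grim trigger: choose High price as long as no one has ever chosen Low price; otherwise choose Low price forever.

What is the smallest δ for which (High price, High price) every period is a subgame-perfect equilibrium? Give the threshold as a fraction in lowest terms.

Tarn: cooperation gives 11 each period; deviation gives 25 once then 7 forever.
  11/(1−δ) ≥ 25 + 7δ/(1−δ) ⇒ δ ≥ 14/18 = 7/9.
Kestrel: cooperation gives 29 each period; deviation gives 40 once then 13 forever.
  δ ≥ 11/27.
Both must hold, so the binding constraint is Tarn's: δ ≥ 7/9.

7/9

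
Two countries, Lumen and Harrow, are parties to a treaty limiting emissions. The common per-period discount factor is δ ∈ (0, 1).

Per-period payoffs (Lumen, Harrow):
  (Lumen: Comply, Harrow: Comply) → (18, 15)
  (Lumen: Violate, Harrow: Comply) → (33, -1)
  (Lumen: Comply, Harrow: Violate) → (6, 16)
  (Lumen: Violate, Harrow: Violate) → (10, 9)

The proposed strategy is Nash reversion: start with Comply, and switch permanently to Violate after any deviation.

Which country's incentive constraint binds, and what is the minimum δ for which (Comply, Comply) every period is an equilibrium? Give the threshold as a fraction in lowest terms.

For Lumen: deviation gain 33−18 = 15, per-period punishment loss 18−10 = 8. IC gives δ ≥ 15/23.
For Harrow: gain 1, loss 6 per period, so δ ≥ 1/7.
The tighter constraint is Lumen's, so cooperation needs δ ≥ 15/23.

Lumen; δ ≥ 15/23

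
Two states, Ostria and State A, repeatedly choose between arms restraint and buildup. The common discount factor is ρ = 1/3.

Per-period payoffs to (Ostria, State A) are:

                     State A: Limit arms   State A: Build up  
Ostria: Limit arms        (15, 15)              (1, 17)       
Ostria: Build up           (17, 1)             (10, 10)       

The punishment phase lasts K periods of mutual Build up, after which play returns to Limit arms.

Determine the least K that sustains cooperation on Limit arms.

2

Need Σ_{k=1}^{K} ρ^k ≥ (17−15)/(15−10) = 0.4000 at ρ = 1/3.
At K = 1 the sum is 0.3333 < 0.4000; at K = 2 it is 0.4444 ≥ 0.4000.
So the minimum punishment length is K = 2.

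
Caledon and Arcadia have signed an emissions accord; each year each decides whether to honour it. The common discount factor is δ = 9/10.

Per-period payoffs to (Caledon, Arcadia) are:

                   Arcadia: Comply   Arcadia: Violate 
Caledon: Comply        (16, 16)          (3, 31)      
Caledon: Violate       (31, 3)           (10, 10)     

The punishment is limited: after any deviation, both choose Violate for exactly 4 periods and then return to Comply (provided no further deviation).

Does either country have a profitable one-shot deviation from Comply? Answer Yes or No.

No

Comparing payoff streams over the 5 periods until play realigns: cooperate → 16(1+δ+…+δ^4); deviate → 31 + 10(δ+…+δ^4).
Cooperation is sustained iff (16−10)(δ+…+δ^4) ≥ 31−16.
δ+…+δ^4 = 9/10·(1−(9/10)^4)/(1−9/10) = 3.0951, and (31−16)/(16−10) = 2.5000.
3.0951 ≥ 2.5000, so cooperation is sustainable.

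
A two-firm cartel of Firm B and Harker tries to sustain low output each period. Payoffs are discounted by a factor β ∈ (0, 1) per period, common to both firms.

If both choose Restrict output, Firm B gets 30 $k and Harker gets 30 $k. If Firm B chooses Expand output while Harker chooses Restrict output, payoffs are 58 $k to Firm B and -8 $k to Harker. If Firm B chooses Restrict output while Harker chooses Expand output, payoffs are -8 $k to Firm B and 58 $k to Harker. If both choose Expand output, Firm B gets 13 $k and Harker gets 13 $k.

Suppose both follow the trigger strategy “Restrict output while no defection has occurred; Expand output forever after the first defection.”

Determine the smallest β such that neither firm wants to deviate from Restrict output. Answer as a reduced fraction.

30/(1−β) ≥ 58 + 13β/(1−β)
30 ≥ 58 − 45β
β ≥ 28/45.

28/45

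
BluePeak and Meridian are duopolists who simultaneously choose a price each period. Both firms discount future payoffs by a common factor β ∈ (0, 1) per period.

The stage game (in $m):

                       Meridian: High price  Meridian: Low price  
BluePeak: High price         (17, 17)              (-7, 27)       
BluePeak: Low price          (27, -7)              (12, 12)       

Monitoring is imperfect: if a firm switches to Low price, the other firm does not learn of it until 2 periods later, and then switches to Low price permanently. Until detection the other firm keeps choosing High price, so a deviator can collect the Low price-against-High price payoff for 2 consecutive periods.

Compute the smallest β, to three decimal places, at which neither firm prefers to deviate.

0.816

A deviator earns 27 for 2 periods, then 12 forever; cooperating earns 17 forever. Multiplying the IC by (1−β):
17 ≥ 27(1−β^2) + 12β^2, so 15·β^2 ≥ 10 and β^2 ≥ 2/3.
β ≥ (2/3)^(1/2) ≈ 0.816.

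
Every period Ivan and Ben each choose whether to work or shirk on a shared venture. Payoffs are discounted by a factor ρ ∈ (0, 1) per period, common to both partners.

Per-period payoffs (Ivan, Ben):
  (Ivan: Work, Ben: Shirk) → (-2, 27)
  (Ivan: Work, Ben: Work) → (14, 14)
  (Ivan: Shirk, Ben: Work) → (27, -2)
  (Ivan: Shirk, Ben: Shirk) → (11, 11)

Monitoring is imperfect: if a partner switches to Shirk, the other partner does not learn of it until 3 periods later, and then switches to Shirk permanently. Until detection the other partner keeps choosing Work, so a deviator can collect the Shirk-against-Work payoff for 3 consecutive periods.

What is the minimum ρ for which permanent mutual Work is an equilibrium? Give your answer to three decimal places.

0.933

A deviator earns 27 for 3 periods, then 11 forever; cooperating earns 14 forever. Multiplying the IC by (1−ρ):
14 ≥ 27(1−ρ^3) + 11ρ^3, so 16·ρ^3 ≥ 13 and ρ^3 ≥ 13/16.
ρ ≥ (13/16)^(1/3) ≈ 0.933.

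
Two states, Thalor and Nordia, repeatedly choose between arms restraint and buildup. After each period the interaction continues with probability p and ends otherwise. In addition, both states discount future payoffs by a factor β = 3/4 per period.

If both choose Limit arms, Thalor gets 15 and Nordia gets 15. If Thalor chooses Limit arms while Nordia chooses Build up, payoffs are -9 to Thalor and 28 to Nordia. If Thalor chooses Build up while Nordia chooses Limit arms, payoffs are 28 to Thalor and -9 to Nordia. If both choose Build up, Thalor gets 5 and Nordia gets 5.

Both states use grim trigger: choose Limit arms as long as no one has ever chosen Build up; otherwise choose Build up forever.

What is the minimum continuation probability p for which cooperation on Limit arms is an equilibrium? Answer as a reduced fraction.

52/69

With continuation probability p and discount β, the effective per-period discount factor is βp.
Grim-trigger IC: βp ≥ (28−15)/(28−5) = 13/23.
So p ≥ (13/23)/(3/4) = 52/69.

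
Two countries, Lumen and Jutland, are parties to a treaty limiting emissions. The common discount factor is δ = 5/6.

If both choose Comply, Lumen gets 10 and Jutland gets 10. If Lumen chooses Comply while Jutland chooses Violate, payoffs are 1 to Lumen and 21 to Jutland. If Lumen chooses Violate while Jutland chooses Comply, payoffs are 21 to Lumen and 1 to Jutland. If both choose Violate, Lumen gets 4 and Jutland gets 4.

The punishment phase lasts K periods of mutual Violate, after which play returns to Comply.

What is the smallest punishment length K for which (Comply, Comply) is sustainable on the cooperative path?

3

No profitable deviation requires (10−4)(δ+…+δ^K) ≥ 21−10, i.e. δ+…+δ^K ≥ 11/6 ≈ 1.8333.
With δ = 5/6, the partial sums are K=1: 0.8333, K=2: 1.5278, K=3: 2.1065.
K = 3 is the first length at which the sum reaches 1.8333.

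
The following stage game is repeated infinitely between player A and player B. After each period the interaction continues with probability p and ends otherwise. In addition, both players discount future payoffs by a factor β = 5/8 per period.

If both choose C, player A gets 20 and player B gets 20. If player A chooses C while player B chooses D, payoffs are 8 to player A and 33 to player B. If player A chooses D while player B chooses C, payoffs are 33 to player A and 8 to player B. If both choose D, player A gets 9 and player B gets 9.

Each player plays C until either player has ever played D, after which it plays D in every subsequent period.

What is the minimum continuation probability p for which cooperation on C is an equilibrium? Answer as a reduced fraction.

Expected continuation weight on next period's payoff is β·p = 5/8·p, which plays the role of the discount factor.
Cooperation requires 5/8·p ≥ (33−20)/(33−9) = 13/24, hence p ≥ 13/15.

13/15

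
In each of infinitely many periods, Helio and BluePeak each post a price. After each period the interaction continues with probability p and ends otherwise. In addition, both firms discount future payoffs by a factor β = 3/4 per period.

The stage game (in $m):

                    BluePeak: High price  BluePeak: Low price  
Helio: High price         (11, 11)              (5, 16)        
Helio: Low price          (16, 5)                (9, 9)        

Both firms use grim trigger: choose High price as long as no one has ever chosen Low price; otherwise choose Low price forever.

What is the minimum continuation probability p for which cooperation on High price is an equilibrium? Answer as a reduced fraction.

Expected continuation weight on next period's payoff is β·p = 3/4·p, which plays the role of the discount factor.
Cooperation requires 3/4·p ≥ (16−11)/(16−9) = 5/7, hence p ≥ 20/21.

20/21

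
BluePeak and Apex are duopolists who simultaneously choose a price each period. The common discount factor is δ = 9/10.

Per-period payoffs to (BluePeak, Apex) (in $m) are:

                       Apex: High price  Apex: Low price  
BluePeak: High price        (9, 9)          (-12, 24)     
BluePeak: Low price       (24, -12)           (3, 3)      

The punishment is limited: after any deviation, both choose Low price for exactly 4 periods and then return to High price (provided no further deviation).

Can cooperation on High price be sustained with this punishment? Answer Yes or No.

Comparing payoff streams over the 5 periods until play realigns: cooperate → 9(1+δ+…+δ^4); deviate → 24 + 3(δ+…+δ^4).
Cooperation is sustained iff (9−3)(δ+…+δ^4) ≥ 24−9.
δ+…+δ^4 = 9/10·(1−(9/10)^4)/(1−9/10) = 3.0951, and (24−9)/(9−3) = 2.5000.
3.0951 ≥ 2.5000, so cooperation is sustainable.

Yes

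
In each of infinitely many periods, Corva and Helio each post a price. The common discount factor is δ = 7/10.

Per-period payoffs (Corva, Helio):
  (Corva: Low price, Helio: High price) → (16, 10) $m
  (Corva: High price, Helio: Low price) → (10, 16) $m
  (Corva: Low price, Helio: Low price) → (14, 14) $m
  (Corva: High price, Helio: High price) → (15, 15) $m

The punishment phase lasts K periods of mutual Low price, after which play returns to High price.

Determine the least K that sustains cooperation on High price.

Need Σ_{k=1}^{K} δ^k ≥ (16−15)/(15−14) = 1.0000 at δ = 7/10.
At K = 1 the sum is 0.7000 < 1.0000; at K = 2 it is 1.1900 ≥ 1.0000.
So the minimum punishment length is K = 2.

2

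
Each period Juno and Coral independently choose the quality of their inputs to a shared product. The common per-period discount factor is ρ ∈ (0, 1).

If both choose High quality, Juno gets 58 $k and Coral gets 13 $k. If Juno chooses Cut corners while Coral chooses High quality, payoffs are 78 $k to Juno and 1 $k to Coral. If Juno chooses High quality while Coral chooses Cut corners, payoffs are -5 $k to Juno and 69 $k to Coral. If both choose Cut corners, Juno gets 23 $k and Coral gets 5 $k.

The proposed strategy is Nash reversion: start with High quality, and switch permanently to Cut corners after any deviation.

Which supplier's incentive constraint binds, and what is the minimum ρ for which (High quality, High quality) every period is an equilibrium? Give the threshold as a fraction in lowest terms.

Juno's threshold: (78−58)/(78−23) = 4/11.
Coral's threshold: (69−13)/(69−5) = 7/8.
4/11 < 7/8, so Coral binds and ρ* = 7/8.

Coral; ρ ≥ 7/8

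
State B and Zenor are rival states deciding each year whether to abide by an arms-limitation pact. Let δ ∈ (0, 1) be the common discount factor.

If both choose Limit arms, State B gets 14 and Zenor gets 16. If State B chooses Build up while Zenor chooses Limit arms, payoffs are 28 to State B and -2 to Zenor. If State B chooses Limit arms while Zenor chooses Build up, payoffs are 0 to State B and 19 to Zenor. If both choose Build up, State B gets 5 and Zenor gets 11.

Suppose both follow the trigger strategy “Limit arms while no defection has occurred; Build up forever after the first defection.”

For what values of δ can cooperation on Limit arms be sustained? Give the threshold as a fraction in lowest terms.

State B's threshold: (28−14)/(28−5) = 14/23.
Zenor's threshold: (19−16)/(19−11) = 3/8.
14/23 > 3/8, so State B binds and δ* = 14/23.

14/23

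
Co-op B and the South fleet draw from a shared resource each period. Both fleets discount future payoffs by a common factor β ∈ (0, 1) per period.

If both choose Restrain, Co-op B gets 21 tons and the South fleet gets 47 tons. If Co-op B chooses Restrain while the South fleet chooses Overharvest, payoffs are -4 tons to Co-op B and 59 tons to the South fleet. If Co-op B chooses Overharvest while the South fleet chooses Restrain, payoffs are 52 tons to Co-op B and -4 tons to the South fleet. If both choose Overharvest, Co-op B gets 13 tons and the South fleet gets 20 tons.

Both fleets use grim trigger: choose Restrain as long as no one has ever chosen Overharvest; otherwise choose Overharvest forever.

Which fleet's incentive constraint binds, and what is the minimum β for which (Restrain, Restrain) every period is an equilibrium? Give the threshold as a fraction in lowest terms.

Co-op B; β ≥ 31/39

For Co-op B: deviation gain 52−21 = 31, per-period punishment loss 21−13 = 8. IC gives β ≥ 31/39.
For the South fleet: gain 12, loss 27 per period, so β ≥ 12/39 = 4/13.
The tighter constraint is Co-op B's, so cooperation needs β ≥ 31/39.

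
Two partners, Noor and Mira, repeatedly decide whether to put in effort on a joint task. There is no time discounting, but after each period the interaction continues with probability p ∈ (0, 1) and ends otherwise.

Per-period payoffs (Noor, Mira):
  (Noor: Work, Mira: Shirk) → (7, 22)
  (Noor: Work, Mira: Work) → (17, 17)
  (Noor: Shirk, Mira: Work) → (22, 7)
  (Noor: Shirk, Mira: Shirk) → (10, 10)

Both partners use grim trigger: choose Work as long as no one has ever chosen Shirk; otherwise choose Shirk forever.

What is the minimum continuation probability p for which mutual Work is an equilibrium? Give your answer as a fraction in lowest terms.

Expected cooperation value is 17 + p·17 + p²·17 + … = 17/(1−p); deviation gives 22 + p·10/(1−p).
17 ≥ 22(1−p) + 10p ⇒ 12p ≥ 5 ⇒ p ≥ 5/12.

5/12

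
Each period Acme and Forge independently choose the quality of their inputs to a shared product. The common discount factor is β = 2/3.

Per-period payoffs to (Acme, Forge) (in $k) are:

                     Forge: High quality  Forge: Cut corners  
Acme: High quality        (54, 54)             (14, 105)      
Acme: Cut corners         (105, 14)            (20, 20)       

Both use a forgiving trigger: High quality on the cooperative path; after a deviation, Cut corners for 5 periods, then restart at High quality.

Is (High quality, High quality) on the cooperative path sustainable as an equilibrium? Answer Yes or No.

Yes

Comparing payoff streams over the 6 periods until play realigns: cooperate → 54(1+β+…+β^5); deviate → 105 + 20(β+…+β^5).
Cooperation is sustained iff (54−20)(β+…+β^5) ≥ 105−54.
β+…+β^5 = 2/3·(1−(2/3)^5)/(1−2/3) = 1.7366, and (105−54)/(54−20) = 1.5000.
1.7366 ≥ 1.5000, so cooperation is sustainable.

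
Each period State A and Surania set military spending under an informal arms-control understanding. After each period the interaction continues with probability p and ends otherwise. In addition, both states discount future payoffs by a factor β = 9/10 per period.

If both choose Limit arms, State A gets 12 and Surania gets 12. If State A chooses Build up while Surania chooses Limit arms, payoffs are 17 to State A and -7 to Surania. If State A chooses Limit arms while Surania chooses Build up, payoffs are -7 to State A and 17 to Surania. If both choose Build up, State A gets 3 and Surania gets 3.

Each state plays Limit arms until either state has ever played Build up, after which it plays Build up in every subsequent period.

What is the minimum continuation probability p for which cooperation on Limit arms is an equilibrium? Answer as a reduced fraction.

With continuation probability p and discount β, the effective per-period discount factor is βp.
Grim-trigger IC: βp ≥ (17−12)/(17−3) = 5/14.
So p ≥ (5/14)/(9/10) = 25/63.

25/63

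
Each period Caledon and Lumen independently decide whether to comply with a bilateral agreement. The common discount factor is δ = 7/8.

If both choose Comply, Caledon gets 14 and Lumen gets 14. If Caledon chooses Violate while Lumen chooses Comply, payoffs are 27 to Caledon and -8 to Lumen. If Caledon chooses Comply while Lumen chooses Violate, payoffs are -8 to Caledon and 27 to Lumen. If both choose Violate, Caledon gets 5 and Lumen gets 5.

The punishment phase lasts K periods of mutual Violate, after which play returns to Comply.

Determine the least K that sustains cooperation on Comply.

2

IC: δ(1−δ^K)/(1−δ) ≥ (27−14)/(14−5) = 13/9.
With δ = 7/8: need 1 − δ^K ≥ 13/9·(1−7/8)/(7/8), i.e. δ^K ≤ 0.7937.
Since (7/8)^1 = 0.8750 and (7/8)^2 = 0.7656, the smallest such K is 2.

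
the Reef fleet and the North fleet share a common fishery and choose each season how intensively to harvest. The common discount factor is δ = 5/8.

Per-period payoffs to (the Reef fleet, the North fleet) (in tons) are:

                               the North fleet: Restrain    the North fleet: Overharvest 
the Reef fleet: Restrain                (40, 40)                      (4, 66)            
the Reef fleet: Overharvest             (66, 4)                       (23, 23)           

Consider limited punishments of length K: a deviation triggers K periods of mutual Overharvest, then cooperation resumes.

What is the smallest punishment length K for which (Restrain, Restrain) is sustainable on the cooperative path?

6

IC: δ(1−δ^K)/(1−δ) ≥ (66−40)/(40−23) = 26/17.
With δ = 5/8: need 1 − δ^K ≥ 26/17·(1−5/8)/(5/8), i.e. δ^K ≤ 0.0824.
Since (5/8)^5 = 0.0954 and (5/8)^6 = 0.0596, the smallest such K is 6.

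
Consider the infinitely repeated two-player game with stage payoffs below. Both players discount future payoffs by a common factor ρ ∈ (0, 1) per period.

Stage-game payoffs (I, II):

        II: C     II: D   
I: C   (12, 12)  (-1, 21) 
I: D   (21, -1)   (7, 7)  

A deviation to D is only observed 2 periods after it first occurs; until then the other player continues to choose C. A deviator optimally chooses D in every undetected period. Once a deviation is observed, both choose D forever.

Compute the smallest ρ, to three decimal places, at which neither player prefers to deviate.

0.802

The best deviation is to choose D for all 2 undetected periods, earning 21 each, then 7 forever once detected.
Deviation value: 21(1−ρ^2)/(1−ρ) + 7ρ^2/(1−ρ); cooperation value: 12/(1−ρ).
IC: 12 ≥ 21(1−ρ^2) + 7ρ^2 = 21 − 14ρ^2.
So ρ^2 ≥ 9/14, giving ρ ≥ (9/14)^(1/2) ≈ 0.802.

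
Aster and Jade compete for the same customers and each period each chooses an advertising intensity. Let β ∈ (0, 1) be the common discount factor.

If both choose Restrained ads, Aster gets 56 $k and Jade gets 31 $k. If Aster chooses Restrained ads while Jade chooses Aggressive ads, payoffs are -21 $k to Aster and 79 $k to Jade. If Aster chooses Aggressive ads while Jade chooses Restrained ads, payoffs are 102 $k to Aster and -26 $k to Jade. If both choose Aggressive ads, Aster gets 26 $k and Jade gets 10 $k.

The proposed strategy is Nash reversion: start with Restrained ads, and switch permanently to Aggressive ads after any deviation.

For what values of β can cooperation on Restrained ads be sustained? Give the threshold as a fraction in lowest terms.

16/23

Aster's threshold: (102−56)/(102−26) = 23/38.
Jade's threshold: (79−31)/(79−10) = 16/23.
23/38 < 16/23, so Jade binds and β* = 16/23.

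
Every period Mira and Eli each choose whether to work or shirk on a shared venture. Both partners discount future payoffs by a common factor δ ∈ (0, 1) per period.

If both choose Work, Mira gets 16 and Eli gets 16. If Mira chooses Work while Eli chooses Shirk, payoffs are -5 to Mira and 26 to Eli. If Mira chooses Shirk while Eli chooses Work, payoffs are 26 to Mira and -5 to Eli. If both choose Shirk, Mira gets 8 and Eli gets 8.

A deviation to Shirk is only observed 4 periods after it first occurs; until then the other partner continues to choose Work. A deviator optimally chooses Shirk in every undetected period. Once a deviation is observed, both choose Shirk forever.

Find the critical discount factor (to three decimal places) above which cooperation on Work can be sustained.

0.863

The best deviation is to choose Shirk for all 4 undetected periods, earning 26 each, then 8 forever once detected.
Deviation value: 26(1−δ^4)/(1−δ) + 8δ^4/(1−δ); cooperation value: 16/(1−δ).
IC: 16 ≥ 26(1−δ^4) + 8δ^4 = 26 − 18δ^4.
So δ^4 ≥ 10/18 = 5/9, giving δ ≥ (5/9)^(1/4) ≈ 0.863.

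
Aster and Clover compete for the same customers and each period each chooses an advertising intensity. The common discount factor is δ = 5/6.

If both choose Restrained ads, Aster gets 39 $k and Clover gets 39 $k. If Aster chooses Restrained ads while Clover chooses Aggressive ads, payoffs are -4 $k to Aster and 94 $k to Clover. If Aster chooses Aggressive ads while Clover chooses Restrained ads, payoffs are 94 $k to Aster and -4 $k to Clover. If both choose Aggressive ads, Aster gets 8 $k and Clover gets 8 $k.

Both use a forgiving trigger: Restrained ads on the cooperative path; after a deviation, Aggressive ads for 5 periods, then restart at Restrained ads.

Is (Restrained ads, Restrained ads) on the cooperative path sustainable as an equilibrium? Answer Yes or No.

IC: δ+…+δ^5 ≥ (94−39)/(39−8) = 55/31.
At δ = 5/6: partial sum = 2.9906 ≥ 1.7742. Cooperation sustainable.

Yes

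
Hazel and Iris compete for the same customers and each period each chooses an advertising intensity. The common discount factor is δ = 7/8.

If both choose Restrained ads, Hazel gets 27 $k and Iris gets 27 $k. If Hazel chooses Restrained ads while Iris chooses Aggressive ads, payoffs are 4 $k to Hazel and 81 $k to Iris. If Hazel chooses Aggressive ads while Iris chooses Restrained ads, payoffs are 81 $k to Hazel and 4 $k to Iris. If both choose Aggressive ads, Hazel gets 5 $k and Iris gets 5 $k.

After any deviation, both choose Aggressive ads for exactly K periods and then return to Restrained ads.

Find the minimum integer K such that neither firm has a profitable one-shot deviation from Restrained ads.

IC: δ(1−δ^K)/(1−δ) ≥ (81−27)/(27−5) = 27/11.
With δ = 7/8: need 1 − δ^K ≥ 27/11·(1−7/8)/(7/8), i.e. δ^K ≤ 0.6494.
Since (7/8)^3 = 0.6699 and (7/8)^4 = 0.5862, the smallest such K is 4.

4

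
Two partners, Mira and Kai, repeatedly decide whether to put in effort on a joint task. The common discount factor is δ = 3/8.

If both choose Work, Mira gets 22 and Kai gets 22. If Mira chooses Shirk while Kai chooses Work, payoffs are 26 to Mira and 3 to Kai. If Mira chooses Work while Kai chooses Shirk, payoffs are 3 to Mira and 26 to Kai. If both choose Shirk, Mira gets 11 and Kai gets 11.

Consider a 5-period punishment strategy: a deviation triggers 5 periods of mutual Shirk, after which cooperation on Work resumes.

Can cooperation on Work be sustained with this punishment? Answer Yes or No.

Yes

A one-shot deviation gives 26 now, then 11 for 5 periods, then back to 22.
Gain from deviating: (26−22) today; loss: (22−11) in each of the next 5 periods.
No-deviation condition: (22−11)(δ+…+δ^5) ≥ 26−22, i.e. δ+…+δ^5 ≥ 4/11.
At δ = 3/8: δ+…+δ^5 = 0.5956 ≥ 0.3636.
So cooperation is sustainable.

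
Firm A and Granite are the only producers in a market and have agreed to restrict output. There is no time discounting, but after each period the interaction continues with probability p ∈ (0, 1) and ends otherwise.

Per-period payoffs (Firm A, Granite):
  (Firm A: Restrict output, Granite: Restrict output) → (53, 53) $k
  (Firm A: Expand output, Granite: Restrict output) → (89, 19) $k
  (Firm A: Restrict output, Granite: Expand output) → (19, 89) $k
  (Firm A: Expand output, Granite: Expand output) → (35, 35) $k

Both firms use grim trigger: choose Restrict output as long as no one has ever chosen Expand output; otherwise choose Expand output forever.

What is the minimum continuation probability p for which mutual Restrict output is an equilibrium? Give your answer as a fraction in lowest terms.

With no time discounting, the continuation probability p plays the role of the discount factor.
Grim-trigger IC: 53/(1−p) ≥ 89 + 35p/(1−p) ⇒ p ≥ (89−53)/(89−35) = 2/3.

2/3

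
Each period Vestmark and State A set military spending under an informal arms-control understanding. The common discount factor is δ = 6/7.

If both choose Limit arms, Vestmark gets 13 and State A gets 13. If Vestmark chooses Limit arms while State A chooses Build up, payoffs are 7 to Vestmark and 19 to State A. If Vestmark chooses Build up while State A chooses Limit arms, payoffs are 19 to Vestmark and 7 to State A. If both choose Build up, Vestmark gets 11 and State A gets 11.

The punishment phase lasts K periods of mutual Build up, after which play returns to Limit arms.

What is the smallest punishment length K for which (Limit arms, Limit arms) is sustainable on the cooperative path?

IC: δ(1−δ^K)/(1−δ) ≥ (19−13)/(13−11) = 3.
With δ = 6/7: need 1 − δ^K ≥ 3·(1−6/7)/(6/7), i.e. δ^K ≤ 0.5000.
Since (6/7)^4 = 0.5398 and (6/7)^5 = 0.4627, the smallest such K is 5.

5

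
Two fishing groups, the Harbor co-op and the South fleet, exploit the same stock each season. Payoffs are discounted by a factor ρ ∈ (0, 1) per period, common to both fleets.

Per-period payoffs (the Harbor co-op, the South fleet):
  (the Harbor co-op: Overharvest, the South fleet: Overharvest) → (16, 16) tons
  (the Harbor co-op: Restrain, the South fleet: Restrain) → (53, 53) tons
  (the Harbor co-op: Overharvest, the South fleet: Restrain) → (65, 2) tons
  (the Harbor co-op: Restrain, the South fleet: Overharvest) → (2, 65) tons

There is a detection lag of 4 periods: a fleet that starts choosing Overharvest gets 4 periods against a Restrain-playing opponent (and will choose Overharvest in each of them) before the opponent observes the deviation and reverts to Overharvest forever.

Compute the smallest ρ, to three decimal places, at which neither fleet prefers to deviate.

The best deviation is to choose Overharvest for all 4 undetected periods, earning 65 each, then 16 forever once detected.
Deviation value: 65(1−ρ^4)/(1−ρ) + 16ρ^4/(1−ρ); cooperation value: 53/(1−ρ).
IC: 53 ≥ 65(1−ρ^4) + 16ρ^4 = 65 − 49ρ^4.
So ρ^4 ≥ 12/49, giving ρ ≥ (12/49)^(1/4) ≈ 0.703.

0.703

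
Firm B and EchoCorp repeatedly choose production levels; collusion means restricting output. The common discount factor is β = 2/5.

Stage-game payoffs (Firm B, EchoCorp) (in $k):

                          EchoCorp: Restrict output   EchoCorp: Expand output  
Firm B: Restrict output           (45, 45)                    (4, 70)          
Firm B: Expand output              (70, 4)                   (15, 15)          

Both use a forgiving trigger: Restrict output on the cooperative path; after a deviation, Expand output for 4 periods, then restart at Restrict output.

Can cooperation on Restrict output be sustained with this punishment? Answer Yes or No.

No

A one-shot deviation gives 70 now, then 15 for 4 periods, then back to 45.
Gain from deviating: (70−45) today; loss: (45−15) in each of the next 4 periods.
No-deviation condition: (45−15)(β+…+β^4) ≥ 70−45, i.e. β+…+β^4 ≥ 5/6.
At β = 2/5: β+…+β^4 = 0.6496 < 0.8333.
So cooperation is not sustainable.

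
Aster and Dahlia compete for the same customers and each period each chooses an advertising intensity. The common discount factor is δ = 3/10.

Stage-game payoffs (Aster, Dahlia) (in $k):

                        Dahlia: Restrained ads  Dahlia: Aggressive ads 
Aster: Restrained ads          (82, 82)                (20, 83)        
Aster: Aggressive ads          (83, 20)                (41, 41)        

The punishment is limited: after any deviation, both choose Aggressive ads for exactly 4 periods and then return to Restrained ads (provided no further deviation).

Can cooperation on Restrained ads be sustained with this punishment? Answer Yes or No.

Comparing payoff streams over the 5 periods until play realigns: cooperate → 82(1+δ+…+δ^4); deviate → 83 + 41(δ+…+δ^4).
Cooperation is sustained iff (82−41)(δ+…+δ^4) ≥ 83−82.
δ+…+δ^4 = 3/10·(1−(3/10)^4)/(1−3/10) = 0.4251, and (83−82)/(82−41) = 0.0244.
0.4251 ≥ 0.0244, so cooperation is sustainable.

Yes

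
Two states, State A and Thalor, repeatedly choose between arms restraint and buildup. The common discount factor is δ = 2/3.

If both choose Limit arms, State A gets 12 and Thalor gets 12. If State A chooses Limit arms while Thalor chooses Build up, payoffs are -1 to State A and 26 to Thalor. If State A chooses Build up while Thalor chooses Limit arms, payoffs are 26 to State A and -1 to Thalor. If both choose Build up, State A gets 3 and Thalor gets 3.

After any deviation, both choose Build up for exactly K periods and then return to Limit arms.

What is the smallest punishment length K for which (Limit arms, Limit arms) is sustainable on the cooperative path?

4

No profitable deviation requires (12−3)(δ+…+δ^K) ≥ 26−12, i.e. δ+…+δ^K ≥ 14/9 ≈ 1.5556.
With δ = 2/3, the partial sums are K=1: 0.6667, K=2: 1.1111, K=3: 1.4074, K=4: 1.6049.
K = 4 is the first length at which the sum reaches 1.5556.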